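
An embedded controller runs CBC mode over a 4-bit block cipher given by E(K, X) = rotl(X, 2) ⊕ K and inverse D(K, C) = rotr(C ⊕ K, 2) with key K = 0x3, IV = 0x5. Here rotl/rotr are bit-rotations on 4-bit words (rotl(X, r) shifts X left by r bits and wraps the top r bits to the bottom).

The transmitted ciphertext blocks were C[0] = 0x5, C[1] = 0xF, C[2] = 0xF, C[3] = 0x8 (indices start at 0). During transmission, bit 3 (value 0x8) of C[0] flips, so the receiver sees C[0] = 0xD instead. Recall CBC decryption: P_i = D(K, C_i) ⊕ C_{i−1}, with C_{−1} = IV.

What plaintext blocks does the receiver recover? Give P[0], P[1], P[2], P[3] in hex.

P[0] = 0xE, P[1] = 0xE, P[2] = 0xC, P[3] = 0x1

Only C[0] changed, to 0xD. In CBC, a change in C_i garbles P_i and flips the same bit in P_{i+1}. Decrypting the received ciphertext:
P[0]: D(K, 0xD) = 0xB; 0xB ⊕ 0x5 = 0xE.
P[1]: D(K, 0xF) = 0x3; 0x3 ⊕ 0xD = 0xE.
P[2]: D(K, 0xF) = 0x3; 0x3 ⊕ 0xF = 0xC.
P[3]: D(K, 0x8) = 0xE; 0xE ⊕ 0xF = 0x1.
Blocks that differ from the original plaintext: P[0], P[1].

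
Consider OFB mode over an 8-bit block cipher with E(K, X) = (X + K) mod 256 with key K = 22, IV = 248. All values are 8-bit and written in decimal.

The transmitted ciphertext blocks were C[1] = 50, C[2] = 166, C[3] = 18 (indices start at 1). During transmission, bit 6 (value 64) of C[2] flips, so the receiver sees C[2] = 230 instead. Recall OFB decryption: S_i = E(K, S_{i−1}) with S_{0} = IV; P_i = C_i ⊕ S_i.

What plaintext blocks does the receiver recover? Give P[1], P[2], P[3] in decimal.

P[1] = 60, P[2] = 194, P[3] = 40

Only C[2] changed, to 230. In OFB, a change in C_i flips the same bit in P_i only; the keystream is unaffected. Decrypting the received ciphertext:
P[1]: S = E(K, 248) = 14; 50 ⊕ 14 = 60.
P[2]: S = E(K, 14) = 36; 230 ⊕ 36 = 194.
P[3]: S = E(K, 36) = 58; 18 ⊕ 58 = 40.
Blocks that differ from the original plaintext: P[2].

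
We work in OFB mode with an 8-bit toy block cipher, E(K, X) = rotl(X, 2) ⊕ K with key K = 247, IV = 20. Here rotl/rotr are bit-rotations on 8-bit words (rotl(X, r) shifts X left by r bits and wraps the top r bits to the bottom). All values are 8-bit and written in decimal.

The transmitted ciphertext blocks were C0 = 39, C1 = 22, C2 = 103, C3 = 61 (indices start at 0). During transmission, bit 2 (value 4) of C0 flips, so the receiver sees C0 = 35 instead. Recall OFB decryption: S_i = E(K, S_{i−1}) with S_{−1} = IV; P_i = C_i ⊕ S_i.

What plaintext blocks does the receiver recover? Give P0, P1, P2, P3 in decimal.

Only C0 changed, to 35. In OFB, a change in C_i flips the same bit in P_i only; the keystream is unaffected. Decrypting the received ciphertext:
P0: S = E(K, 20) = 167; 35 ⊕ 167 = 132.
P1: S = E(K, 167) = 105; 22 ⊕ 105 = 127.
P2: S = E(K, 105) = 82; 103 ⊕ 82 = 53.
P3: S = E(K, 82) = 190; 61 ⊕ 190 = 131.
Blocks that differ from the original plaintext: P0.

P0 = 132, P1 = 127, P2 = 53, P3 = 131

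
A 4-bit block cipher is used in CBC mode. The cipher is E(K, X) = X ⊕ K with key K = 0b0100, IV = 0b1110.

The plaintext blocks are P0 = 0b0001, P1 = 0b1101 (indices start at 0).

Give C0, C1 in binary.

C0 = 0b1011, C1 = 0b0010

CBC encryption: C_i = E(K, P_i ⊕ C_{i−1}), with C_{−1} = IV.
C0: P0 ⊕ 0b1110 = 0b1111; E(K, 0b1111) = 0b1011.
C1: P1 ⊕ 0b1011 = 0b0110; E(K, 0b0110) = 0b0010.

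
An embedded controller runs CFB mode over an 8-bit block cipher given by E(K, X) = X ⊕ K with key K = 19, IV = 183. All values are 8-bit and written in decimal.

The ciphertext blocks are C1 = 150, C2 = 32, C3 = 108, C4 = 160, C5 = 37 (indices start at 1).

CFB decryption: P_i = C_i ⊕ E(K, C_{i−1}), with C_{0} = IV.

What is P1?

P1 = 50

P1: E(K, 183) = 164; 150 ⊕ 164 = 50.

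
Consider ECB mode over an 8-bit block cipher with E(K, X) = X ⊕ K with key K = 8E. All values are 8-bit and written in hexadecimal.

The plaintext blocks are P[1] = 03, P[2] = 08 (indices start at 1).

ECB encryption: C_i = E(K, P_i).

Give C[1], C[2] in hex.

C[1] = 8D, C[2] = 86

C[1]: E(K, 03) = 8D.
C[2]: E(K, 08) = 86.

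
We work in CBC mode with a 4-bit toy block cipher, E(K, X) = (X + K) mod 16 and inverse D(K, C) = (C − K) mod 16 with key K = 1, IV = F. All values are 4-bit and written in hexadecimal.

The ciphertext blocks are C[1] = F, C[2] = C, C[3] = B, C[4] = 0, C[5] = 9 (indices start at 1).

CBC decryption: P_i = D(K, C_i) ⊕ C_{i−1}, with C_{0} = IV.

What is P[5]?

P[5]: D(K, 9) = 8; 8 ⊕ 0 = 8.

P[5] = 8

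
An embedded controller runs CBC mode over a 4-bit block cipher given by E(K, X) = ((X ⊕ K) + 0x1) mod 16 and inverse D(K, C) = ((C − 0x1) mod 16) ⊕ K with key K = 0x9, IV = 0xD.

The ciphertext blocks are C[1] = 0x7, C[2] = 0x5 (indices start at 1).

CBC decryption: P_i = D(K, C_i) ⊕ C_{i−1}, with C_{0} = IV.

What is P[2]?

P[2]: D(K, 0x5) = 0xD; 0xD ⊕ 0x7 = 0xA.

P[2] = 0xA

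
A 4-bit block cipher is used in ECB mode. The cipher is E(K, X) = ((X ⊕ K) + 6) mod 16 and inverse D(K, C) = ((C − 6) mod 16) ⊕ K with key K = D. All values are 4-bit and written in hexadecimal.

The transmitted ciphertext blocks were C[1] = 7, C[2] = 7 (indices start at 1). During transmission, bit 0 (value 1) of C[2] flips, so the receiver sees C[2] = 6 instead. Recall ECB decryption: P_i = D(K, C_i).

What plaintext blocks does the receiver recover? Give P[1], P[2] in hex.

Only C[2] changed, to 6. In ECB, a change in C_i affects only P_i. Decrypting the received ciphertext:
P[1]: D(K, 7) = C.
P[2]: D(K, 6) = D.
Blocks that differ from the original plaintext: P[2].

P[1] = C, P[2] = D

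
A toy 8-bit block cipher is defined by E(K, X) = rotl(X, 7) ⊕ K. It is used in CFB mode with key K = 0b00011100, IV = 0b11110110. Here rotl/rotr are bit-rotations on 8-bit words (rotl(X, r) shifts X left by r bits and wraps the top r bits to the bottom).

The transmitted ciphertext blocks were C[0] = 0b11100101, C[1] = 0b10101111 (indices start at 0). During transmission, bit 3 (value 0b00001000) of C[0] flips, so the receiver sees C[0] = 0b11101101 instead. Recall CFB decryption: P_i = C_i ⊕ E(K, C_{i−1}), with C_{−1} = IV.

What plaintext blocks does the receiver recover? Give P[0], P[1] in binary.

Only C[0] changed, to 0b11101101. In CFB, a change in C_i flips the same bit in P_i and garbles P_{i+1}. Decrypting the received ciphertext:
P[0]: E(K, 0b11110110) = 0b01100111; 0b11101101 ⊕ 0b01100111 = 0b10001010.
P[1]: E(K, 0b11101101) = 0b11101010; 0b10101111 ⊕ 0b11101010 = 0b01000101.
Blocks that differ from the original plaintext: P[0], P[1].

P[0] = 0b10001010, P[1] = 0b01000101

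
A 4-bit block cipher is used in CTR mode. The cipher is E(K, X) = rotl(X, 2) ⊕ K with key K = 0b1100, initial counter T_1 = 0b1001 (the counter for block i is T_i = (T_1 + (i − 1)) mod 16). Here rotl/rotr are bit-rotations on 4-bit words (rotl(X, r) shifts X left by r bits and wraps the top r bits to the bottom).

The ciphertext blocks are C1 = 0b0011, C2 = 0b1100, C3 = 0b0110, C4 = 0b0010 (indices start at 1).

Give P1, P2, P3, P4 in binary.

P1 = 0b1001, P2 = 0b1010, P3 = 0b0100, P4 = 0b1101

CTR decryption: S_i = E(K, T_i) where T_i is the counter for block i; P_i = C_i ⊕ S_i.
P1: T = 0b1001, S = E(K, T) = 0b1010; 0b0011 ⊕ 0b1010 = 0b1001.
P2: T = 0b1010, S = E(K, T) = 0b0110; 0b1100 ⊕ 0b0110 = 0b1010.
P3: T = 0b1011, S = E(K, T) = 0b0010; 0b0110 ⊕ 0b0010 = 0b0100.
P4: T = 0b1100, S = E(K, T) = 0b1111; 0b0010 ⊕ 0b1111 = 0b1101.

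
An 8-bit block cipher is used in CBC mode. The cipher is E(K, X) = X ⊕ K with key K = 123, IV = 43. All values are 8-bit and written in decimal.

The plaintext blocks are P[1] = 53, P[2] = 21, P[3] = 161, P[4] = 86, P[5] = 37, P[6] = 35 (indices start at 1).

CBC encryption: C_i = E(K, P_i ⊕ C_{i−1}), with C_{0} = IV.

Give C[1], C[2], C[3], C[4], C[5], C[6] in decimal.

C[1]: P[1] ⊕ 43 = 30; E(K, 30) = 101.
C[2]: P[2] ⊕ 101 = 112; E(K, 112) = 11.
C[3]: P[3] ⊕ 11 = 170; E(K, 170) = 209.
C[4]: P[4] ⊕ 209 = 135; E(K, 135) = 252.
C[5]: P[5] ⊕ 252 = 217; E(K, 217) = 162.
C[6]: P[6] ⊕ 162 = 129; E(K, 129) = 250.

C[1] = 101, C[2] = 11, C[3] = 209, C[4] = 252, C[5] = 162, C[6] = 250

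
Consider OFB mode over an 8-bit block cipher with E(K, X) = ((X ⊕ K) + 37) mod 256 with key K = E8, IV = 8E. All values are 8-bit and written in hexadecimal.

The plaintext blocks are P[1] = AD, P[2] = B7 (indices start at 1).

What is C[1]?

OFB encryption: S_i = E(K, S_{i−1}) with S_{0} = IV; C_i = P_i ⊕ S_i.
C[1]: S = E(K, 8E) = 9D; AD ⊕ 9D = 30.

C[1] = 30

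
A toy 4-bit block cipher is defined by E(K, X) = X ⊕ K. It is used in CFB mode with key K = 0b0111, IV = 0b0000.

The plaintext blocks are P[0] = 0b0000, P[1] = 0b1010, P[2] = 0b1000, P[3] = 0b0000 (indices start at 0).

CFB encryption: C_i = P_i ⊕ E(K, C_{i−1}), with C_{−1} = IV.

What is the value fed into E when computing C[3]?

C[0]: E(K, 0b0000) = 0b0111; 0b0000 ⊕ 0b0111 = 0b0111.
C[1]: E(K, 0b0111) = 0b0000; 0b1010 ⊕ 0b0000 = 0b1010.
C[2]: E(K, 0b1010) = 0b1101; 0b1000 ⊕ 0b1101 = 0b0101.
C[3]: E(K, 0b0101) = 0b0010; 0b0000 ⊕ 0b0010 = 0b0010.
So the input to E for block [3] is 0b0101.

0b0101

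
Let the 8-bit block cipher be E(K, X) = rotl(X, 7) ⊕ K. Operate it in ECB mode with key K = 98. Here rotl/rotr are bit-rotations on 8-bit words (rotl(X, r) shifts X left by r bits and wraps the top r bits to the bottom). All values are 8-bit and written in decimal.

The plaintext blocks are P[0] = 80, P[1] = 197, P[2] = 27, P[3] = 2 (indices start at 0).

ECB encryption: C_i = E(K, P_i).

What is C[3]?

C[3] = 99

C[3]: E(K, 2) = 99.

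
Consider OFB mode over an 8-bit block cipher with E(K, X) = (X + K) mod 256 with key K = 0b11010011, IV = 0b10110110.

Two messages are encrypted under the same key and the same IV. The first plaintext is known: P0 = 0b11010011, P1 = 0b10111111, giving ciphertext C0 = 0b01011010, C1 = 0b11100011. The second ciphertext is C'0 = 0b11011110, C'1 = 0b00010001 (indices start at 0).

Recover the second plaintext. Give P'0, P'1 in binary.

P'0 = 0b01010111, P'1 = 0b01001101

In OFB with a reused IV, both messages share the same keystream S_i, so C_i ⊕ C'_i = P_i ⊕ P'_i and thus P'_i = P_i ⊕ C_i ⊕ C'_i.
P'0: 0b11010011 ⊕ 0b01011010 ⊕ 0b11011110 = 0b01010111.
P'1: 0b10111111 ⊕ 0b11100011 ⊕ 0b00010001 = 0b01001101.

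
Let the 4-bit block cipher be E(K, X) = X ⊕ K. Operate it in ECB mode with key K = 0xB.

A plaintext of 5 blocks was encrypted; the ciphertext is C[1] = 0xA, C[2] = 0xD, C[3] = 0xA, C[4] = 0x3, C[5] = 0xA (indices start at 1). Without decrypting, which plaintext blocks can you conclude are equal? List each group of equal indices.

P[1] = P[3] = P[5]

ECB encrypts each block independently with the same key, so equal ciphertext blocks imply equal plaintext blocks.
C[1] = C[3] = C[5] = 0xA, so P[1] = P[3] = P[5].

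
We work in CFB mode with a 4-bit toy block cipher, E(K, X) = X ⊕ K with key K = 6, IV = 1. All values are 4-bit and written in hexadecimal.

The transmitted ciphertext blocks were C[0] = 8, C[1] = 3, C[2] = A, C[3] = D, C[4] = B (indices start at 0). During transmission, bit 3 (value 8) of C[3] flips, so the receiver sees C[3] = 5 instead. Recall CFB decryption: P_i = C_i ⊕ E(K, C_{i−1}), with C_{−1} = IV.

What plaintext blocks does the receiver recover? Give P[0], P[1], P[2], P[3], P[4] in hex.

Only C[3] changed, to 5. In CFB, a change in C_i flips the same bit in P_i and garbles P_{i+1}. Decrypting the received ciphertext:
P[0]: E(K, 1) = 7; 8 ⊕ 7 = F.
P[1]: E(K, 8) = E; 3 ⊕ E = D.
P[2]: E(K, 3) = 5; A ⊕ 5 = F.
P[3]: E(K, A) = C; 5 ⊕ C = 9.
P[4]: E(K, 5) = 3; B ⊕ 3 = 8.
Blocks that differ from the original plaintext: P[3], P[4].

P[0] = F, P[1] = D, P[2] = F, P[3] = 9, P[4] = 8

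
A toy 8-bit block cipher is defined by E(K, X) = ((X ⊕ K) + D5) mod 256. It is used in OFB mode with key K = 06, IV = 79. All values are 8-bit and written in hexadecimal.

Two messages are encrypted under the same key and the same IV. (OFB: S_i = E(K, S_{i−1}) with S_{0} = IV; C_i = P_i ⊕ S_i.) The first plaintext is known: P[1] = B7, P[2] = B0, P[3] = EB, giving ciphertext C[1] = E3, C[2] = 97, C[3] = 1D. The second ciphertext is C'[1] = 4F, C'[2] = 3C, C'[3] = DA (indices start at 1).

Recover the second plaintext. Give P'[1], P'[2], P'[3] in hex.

P'[1] = 1B, P'[2] = 1B, P'[3] = 2C

In OFB with a reused IV, both messages share the same keystream S_i, so C_i ⊕ C'_i = P_i ⊕ P'_i and thus P'_i = P_i ⊕ C_i ⊕ C'_i.
P'[1]: B7 ⊕ E3 ⊕ 4F = 1B.
P'[2]: B0 ⊕ 97 ⊕ 3C = 1B.
P'[3]: EB ⊕ 1D ⊕ DA = 2C.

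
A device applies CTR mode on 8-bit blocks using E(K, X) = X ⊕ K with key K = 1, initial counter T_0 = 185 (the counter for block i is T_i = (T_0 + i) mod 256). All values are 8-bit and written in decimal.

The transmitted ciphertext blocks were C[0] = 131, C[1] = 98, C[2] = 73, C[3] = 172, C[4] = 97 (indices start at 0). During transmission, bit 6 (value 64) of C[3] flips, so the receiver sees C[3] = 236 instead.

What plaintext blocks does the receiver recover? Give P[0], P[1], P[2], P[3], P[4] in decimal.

CTR decryption: S_i = E(K, T_i) where T_i is the counter for block i; P_i = C_i ⊕ S_i.
Only C[3] changed, to 236. In CTR, a change in C_i flips the same bit in P_i only; the keystream is unaffected. Decrypting the received ciphertext:
P[0]: T = 185, S = E(K, T) = 184; 131 ⊕ 184 = 59.
P[1]: T = 186, S = E(K, T) = 187; 98 ⊕ 187 = 217.
P[2]: T = 187, S = E(K, T) = 186; 73 ⊕ 186 = 243.
P[3]: T = 188, S = E(K, T) = 189; 236 ⊕ 189 = 81.
P[4]: T = 189, S = E(K, T) = 188; 97 ⊕ 188 = 221.
Blocks that differ from the original plaintext: P[3].

P[0] = 59, P[1] = 217, P[2] = 243, P[3] = 81, P[4] = 221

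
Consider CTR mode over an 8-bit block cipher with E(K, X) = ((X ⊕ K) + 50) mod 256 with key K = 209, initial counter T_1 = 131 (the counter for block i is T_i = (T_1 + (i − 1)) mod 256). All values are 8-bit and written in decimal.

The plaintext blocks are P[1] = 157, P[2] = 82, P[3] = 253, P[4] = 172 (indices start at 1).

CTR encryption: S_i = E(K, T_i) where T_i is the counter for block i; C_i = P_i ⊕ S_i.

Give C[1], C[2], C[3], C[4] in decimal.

C[1]: T = 131, S = E(K, T) = 132; 157 ⊕ 132 = 25.
C[2]: T = 132, S = E(K, T) = 135; 82 ⊕ 135 = 213.
C[3]: T = 133, S = E(K, T) = 134; 253 ⊕ 134 = 123.
C[4]: T = 134, S = E(K, T) = 137; 172 ⊕ 137 = 37.

C[1] = 25, C[2] = 213, C[3] = 123, C[4] = 37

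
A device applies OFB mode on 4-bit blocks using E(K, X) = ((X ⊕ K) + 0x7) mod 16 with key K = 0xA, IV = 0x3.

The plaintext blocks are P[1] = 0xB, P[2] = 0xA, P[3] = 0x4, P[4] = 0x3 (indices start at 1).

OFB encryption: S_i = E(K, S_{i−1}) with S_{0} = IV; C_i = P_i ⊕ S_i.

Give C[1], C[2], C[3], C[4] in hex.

C[1]: S = E(K, 0x3) = 0x0; 0xB ⊕ 0x0 = 0xB.
C[2]: S = E(K, 0x0) = 0x1; 0xA ⊕ 0x1 = 0xB.
C[3]: S = E(K, 0x1) = 0x2; 0x4 ⊕ 0x2 = 0x6.
C[4]: S = E(K, 0x2) = 0xF; 0x3 ⊕ 0xF = 0xC.

C[1] = 0xB, C[2] = 0xB, C[3] = 0x6, C[4] = 0xC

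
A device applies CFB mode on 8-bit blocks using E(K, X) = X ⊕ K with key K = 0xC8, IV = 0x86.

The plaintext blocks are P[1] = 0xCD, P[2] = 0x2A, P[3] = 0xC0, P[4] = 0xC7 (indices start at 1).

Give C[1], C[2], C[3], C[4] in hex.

C[1] = 0x83, C[2] = 0x61, C[3] = 0x69, C[4] = 0x66

CFB encryption: C_i = P_i ⊕ E(K, C_{i−1}), with C_{0} = IV.
C[1]: E(K, 0x86) = 0x4E; 0xCD ⊕ 0x4E = 0x83.
C[2]: E(K, 0x83) = 0x4B; 0x2A ⊕ 0x4B = 0x61.
C[3]: E(K, 0x61) = 0xA9; 0xC0 ⊕ 0xA9 = 0x69.
C[4]: E(K, 0x69) = 0xA1; 0xC7 ⊕ 0xA1 = 0x66.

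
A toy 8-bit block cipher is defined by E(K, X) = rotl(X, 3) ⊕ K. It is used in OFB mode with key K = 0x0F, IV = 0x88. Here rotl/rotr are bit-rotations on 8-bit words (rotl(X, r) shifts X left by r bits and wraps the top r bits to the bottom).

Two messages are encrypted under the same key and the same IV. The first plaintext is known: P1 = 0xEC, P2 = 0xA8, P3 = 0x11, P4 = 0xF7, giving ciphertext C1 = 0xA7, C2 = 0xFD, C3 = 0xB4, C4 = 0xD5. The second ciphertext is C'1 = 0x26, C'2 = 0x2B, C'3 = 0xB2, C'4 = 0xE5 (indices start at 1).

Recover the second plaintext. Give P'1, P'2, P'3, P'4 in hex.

P'1 = 0x6D, P'2 = 0x7E, P'3 = 0x17, P'4 = 0xC7

In OFB with a reused IV, both messages share the same keystream S_i, so C_i ⊕ C'_i = P_i ⊕ P'_i and thus P'_i = P_i ⊕ C_i ⊕ C'_i.
P'1: 0xEC ⊕ 0xA7 ⊕ 0x26 = 0x6D.
P'2: 0xA8 ⊕ 0xFD ⊕ 0x2B = 0x7E.
P'3: 0x11 ⊕ 0xB4 ⊕ 0xB2 = 0x17.
P'4: 0xF7 ⊕ 0xD5 ⊕ 0xE5 = 0xC7.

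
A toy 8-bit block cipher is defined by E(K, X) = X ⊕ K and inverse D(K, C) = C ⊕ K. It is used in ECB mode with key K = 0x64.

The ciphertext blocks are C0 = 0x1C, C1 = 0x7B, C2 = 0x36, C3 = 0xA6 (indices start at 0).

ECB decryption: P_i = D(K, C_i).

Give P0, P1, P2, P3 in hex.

P0 = 0x78, P1 = 0x1F, P2 = 0x52, P3 = 0xC2

P0: D(K, 0x1C) = 0x78.
P1: D(K, 0x7B) = 0x1F.
P2: D(K, 0x36) = 0x52.
P3: D(K, 0xA6) = 0xC2.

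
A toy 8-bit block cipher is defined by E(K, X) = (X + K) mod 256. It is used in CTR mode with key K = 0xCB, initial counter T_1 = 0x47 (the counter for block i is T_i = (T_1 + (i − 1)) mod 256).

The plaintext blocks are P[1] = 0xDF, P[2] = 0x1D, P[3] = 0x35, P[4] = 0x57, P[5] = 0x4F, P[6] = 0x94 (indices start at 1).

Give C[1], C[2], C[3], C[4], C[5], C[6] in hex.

C[1] = 0xCD, C[2] = 0x0E, C[3] = 0x21, C[4] = 0x42, C[5] = 0x59, C[6] = 0x83

CTR encryption: S_i = E(K, T_i) where T_i is the counter for block i; C_i = P_i ⊕ S_i.
C[1]: T = 0x47, S = E(K, T) = 0x12; 0xDF ⊕ 0x12 = 0xCD.
C[2]: T = 0x48, S = E(K, T) = 0x13; 0x1D ⊕ 0x13 = 0x0E.
C[3]: T = 0x49, S = E(K, T) = 0x14; 0x35 ⊕ 0x14 = 0x21.
C[4]: T = 0x4A, S = E(K, T) = 0x15; 0x57 ⊕ 0x15 = 0x42.
C[5]: T = 0x4B, S = E(K, T) = 0x16; 0x4F ⊕ 0x16 = 0x59.
C[6]: T = 0x4C, S = E(K, T) = 0x17; 0x94 ⊕ 0x17 = 0x83.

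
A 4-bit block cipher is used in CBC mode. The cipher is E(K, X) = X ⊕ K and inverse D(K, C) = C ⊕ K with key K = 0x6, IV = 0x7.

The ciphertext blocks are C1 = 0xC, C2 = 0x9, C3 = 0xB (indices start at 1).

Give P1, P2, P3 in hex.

CBC decryption: P_i = D(K, C_i) ⊕ C_{i−1}, with C_{0} = IV.
P1: D(K, 0xC) = 0xA; 0xA ⊕ 0x7 = 0xD.
P2: D(K, 0x9) = 0xF; 0xF ⊕ 0xC = 0x3.
P3: D(K, 0xB) = 0xD; 0xD ⊕ 0x9 = 0x4.

P1 = 0xD, P2 = 0x3, P3 = 0x4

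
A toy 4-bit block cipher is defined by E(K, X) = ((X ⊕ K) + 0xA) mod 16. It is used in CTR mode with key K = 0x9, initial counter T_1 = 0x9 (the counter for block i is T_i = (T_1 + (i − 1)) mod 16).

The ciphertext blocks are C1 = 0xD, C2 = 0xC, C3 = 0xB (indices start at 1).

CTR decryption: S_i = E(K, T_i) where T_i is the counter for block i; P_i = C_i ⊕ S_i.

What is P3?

P3: T = 0xB, S = E(K, T) = 0xC; 0xB ⊕ 0xC = 0x7.

P3 = 0x7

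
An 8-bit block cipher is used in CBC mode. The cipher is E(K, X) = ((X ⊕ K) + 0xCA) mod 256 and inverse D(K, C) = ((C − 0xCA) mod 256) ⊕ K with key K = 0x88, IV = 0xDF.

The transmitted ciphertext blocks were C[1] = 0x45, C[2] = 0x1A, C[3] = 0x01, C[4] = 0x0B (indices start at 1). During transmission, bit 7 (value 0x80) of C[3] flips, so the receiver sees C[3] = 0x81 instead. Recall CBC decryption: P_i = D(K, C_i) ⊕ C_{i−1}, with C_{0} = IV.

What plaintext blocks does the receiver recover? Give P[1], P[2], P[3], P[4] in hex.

P[1] = 0x2C, P[2] = 0x9D, P[3] = 0x25, P[4] = 0x48

Only C[3] changed, to 0x81. In CBC, a change in C_i garbles P_i and flips the same bit in P_{i+1}. Decrypting the received ciphertext:
P[1]: D(K, 0x45) = 0xF3; 0xF3 ⊕ 0xDF = 0x2C.
P[2]: D(K, 0x1A) = 0xD8; 0xD8 ⊕ 0x45 = 0x9D.
P[3]: D(K, 0x81) = 0x3F; 0x3F ⊕ 0x1A = 0x25.
P[4]: D(K, 0x0B) = 0xC9; 0xC9 ⊕ 0x81 = 0x48.
Blocks that differ from the original plaintext: P[3], P[4].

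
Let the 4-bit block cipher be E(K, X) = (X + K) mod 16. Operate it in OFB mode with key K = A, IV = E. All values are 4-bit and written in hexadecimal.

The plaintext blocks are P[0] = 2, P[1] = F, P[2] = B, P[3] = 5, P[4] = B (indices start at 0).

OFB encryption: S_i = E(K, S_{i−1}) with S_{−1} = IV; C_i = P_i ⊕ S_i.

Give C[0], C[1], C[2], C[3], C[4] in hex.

C[0]: S = E(K, E) = 8; 2 ⊕ 8 = A.
C[1]: S = E(K, 8) = 2; F ⊕ 2 = D.
C[2]: S = E(K, 2) = C; B ⊕ C = 7.
C[3]: S = E(K, C) = 6; 5 ⊕ 6 = 3.
C[4]: S = E(K, 6) = 0; B ⊕ 0 = B.

C[0] = A, C[1] = D, C[2] = 7, C[3] = 3, C[4] = B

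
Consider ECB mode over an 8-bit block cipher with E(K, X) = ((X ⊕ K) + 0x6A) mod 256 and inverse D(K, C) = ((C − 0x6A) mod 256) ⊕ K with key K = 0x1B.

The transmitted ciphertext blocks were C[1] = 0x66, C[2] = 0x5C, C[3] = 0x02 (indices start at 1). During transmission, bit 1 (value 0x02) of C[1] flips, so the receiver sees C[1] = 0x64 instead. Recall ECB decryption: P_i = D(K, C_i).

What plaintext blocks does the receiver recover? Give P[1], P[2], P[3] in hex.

Only C[1] changed, to 0x64. In ECB, a change in C_i affects only P_i. Decrypting the received ciphertext:
P[1]: D(K, 0x64) = 0xE1.
P[2]: D(K, 0x5C) = 0xE9.
P[3]: D(K, 0x02) = 0x83.
Blocks that differ from the original plaintext: P[1].

P[1] = 0xE1, P[2] = 0xE9, P[3] = 0x83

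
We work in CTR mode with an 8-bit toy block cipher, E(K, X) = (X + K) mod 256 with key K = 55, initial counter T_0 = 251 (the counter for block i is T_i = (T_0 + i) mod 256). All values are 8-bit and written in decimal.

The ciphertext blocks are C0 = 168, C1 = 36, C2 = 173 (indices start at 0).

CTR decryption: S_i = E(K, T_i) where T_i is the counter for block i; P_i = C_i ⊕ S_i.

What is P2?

P2: T = 253, S = E(K, T) = 52; 173 ⊕ 52 = 153.

P2 = 153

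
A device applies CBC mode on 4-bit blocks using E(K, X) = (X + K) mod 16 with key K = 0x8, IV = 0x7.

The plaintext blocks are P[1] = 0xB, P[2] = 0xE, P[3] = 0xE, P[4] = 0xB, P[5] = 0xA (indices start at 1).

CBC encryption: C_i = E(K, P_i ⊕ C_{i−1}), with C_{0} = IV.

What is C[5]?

C[1]: P[1] ⊕ 0x7 = 0xC; E(K, 0xC) = 0x4.
C[2]: P[2] ⊕ 0x4 = 0xA; E(K, 0xA) = 0x2.
C[3]: P[3] ⊕ 0x2 = 0xC; E(K, 0xC) = 0x4.
C[4]: P[4] ⊕ 0x4 = 0xF; E(K, 0xF) = 0x7.
C[5]: P[5] ⊕ 0x7 = 0xD; E(K, 0xD) = 0x5.

C[5] = 0x5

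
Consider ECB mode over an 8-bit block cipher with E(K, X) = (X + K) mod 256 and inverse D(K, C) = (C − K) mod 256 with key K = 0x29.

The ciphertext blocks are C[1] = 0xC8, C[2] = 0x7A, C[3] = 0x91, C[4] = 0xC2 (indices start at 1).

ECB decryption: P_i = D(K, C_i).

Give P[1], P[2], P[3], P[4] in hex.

P[1] = 0x9F, P[2] = 0x51, P[3] = 0x68, P[4] = 0x99

P[1]: D(K, 0xC8) = 0x9F.
P[2]: D(K, 0x7A) = 0x51.
P[3]: D(K, 0x91) = 0x68.
P[4]: D(K, 0xC2) = 0x99.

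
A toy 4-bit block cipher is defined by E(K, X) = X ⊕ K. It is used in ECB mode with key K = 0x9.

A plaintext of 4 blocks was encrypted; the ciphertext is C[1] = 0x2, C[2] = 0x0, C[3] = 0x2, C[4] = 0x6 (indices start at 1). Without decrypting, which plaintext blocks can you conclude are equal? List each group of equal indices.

P[1] = P[3]

ECB encrypts each block independently with the same key, so equal ciphertext blocks imply equal plaintext blocks.
C[1] = C[3] = 0x2, so P[1] = P[3].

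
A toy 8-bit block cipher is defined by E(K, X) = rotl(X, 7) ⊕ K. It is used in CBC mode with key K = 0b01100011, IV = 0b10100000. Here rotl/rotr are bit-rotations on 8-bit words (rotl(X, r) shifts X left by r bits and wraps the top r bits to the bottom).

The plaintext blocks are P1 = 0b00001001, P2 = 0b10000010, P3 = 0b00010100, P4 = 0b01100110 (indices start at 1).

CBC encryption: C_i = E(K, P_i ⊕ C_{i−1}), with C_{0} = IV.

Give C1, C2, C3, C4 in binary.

C1: P1 ⊕ 0b10100000 = 0b10101001; E(K, 0b10101001) = 0b10110111.
C2: P2 ⊕ 0b10110111 = 0b00110101; E(K, 0b00110101) = 0b11111001.
C3: P3 ⊕ 0b11111001 = 0b11101101; E(K, 0b11101101) = 0b10010101.
C4: P4 ⊕ 0b10010101 = 0b11110011; E(K, 0b11110011) = 0b10011010.

C1 = 0b10110111, C2 = 0b11111001, C3 = 0b10010101, C4 = 0b10011010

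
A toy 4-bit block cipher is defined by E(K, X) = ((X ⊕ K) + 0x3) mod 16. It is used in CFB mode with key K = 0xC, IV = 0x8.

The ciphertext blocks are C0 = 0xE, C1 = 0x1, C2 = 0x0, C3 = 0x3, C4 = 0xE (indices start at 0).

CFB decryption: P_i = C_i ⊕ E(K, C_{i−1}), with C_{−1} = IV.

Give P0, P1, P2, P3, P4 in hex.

P0: E(K, 0x8) = 0x7; 0xE ⊕ 0x7 = 0x9.
P1: E(K, 0xE) = 0x5; 0x1 ⊕ 0x5 = 0x4.
P2: E(K, 0x1) = 0x0; 0x0 ⊕ 0x0 = 0x0.
P3: E(K, 0x0) = 0xF; 0x3 ⊕ 0xF = 0xC.
P4: E(K, 0x3) = 0x2; 0xE ⊕ 0x2 = 0xC.

P0 = 0x9, P1 = 0x4, P2 = 0x0, P3 = 0xC, P4 = 0xC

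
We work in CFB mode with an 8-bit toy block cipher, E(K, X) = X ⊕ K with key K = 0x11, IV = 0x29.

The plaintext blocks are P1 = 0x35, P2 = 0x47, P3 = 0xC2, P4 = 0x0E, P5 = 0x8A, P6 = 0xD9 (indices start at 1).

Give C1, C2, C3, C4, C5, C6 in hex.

C1 = 0x0D, C2 = 0x5B, C3 = 0x88, C4 = 0x97, C5 = 0x0C, C6 = 0xC4

CFB encryption: C_i = P_i ⊕ E(K, C_{i−1}), with C_{0} = IV.
C1: E(K, 0x29) = 0x38; 0x35 ⊕ 0x38 = 0x0D.
C2: E(K, 0x0D) = 0x1C; 0x47 ⊕ 0x1C = 0x5B.
C3: E(K, 0x5B) = 0x4A; 0xC2 ⊕ 0x4A = 0x88.
C4: E(K, 0x88) = 0x99; 0x0E ⊕ 0x99 = 0x97.
C5: E(K, 0x97) = 0x86; 0x8A ⊕ 0x86 = 0x0C.
C6: E(K, 0x0C) = 0x1D; 0xD9 ⊕ 0x1D = 0xC4.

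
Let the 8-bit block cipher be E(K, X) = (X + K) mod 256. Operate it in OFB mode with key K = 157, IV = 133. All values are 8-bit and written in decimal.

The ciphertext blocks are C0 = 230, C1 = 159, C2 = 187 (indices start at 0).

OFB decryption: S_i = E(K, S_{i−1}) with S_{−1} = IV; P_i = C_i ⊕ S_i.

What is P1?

P0: S = E(K, 133) = 34; 230 ⊕ 34 = 196.
P1: S = E(K, 34) = 191; 159 ⊕ 191 = 32.

P1 = 32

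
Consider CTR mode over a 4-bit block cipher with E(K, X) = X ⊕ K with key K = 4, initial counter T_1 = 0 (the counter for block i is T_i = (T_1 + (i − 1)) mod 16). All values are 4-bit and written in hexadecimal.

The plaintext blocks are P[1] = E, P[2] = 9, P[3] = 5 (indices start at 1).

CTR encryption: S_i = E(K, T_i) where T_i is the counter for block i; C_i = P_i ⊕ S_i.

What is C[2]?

C[1]: T = 0, S = E(K, T) = 4; E ⊕ 4 = A.
C[2]: T = 1, S = E(K, T) = 5; 9 ⊕ 5 = C.

C[2] = C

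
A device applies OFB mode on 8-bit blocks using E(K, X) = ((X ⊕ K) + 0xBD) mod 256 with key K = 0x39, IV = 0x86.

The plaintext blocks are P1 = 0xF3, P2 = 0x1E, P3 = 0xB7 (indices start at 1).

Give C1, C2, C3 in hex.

OFB encryption: S_i = E(K, S_{i−1}) with S_{0} = IV; C_i = P_i ⊕ S_i.
C1: S = E(K, 0x86) = 0x7C; 0xF3 ⊕ 0x7C = 0x8F.
C2: S = E(K, 0x7C) = 0x02; 0x1E ⊕ 0x02 = 0x1C.
C3: S = E(K, 0x02) = 0xF8; 0xB7 ⊕ 0xF8 = 0x4F.

C1 = 0x8F, C2 = 0x1C, C3 = 0x4F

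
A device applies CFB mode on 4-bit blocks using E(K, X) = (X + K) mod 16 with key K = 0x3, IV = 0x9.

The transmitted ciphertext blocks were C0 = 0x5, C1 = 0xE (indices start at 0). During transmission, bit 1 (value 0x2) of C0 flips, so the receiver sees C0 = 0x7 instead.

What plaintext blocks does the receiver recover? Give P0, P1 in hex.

P0 = 0xB, P1 = 0x4

CFB decryption: P_i = C_i ⊕ E(K, C_{i−1}), with C_{−1} = IV.
Only C0 changed, to 0x7. In CFB, a change in C_i flips the same bit in P_i and garbles P_{i+1}. Decrypting the received ciphertext:
P0: E(K, 0x9) = 0xC; 0x7 ⊕ 0xC = 0xB.
P1: E(K, 0x7) = 0xA; 0xE ⊕ 0xA = 0x4.
Blocks that differ from the original plaintext: P0, P1.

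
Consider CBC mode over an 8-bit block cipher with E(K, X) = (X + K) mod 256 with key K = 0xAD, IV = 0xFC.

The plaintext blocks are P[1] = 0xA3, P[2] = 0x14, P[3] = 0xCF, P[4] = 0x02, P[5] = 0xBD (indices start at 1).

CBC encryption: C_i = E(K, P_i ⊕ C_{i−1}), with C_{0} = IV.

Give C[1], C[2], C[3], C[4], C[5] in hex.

C[1] = 0x0C, C[2] = 0xC5, C[3] = 0xB7, C[4] = 0x62, C[5] = 0x8C

C[1]: P[1] ⊕ 0xFC = 0x5F; E(K, 0x5F) = 0x0C.
C[2]: P[2] ⊕ 0x0C = 0x18; E(K, 0x18) = 0xC5.
C[3]: P[3] ⊕ 0xC5 = 0x0A; E(K, 0x0A) = 0xB7.
C[4]: P[4] ⊕ 0xB7 = 0xB5; E(K, 0xB5) = 0x62.
C[5]: P[5] ⊕ 0x62 = 0xDF; E(K, 0xDF) = 0x8C.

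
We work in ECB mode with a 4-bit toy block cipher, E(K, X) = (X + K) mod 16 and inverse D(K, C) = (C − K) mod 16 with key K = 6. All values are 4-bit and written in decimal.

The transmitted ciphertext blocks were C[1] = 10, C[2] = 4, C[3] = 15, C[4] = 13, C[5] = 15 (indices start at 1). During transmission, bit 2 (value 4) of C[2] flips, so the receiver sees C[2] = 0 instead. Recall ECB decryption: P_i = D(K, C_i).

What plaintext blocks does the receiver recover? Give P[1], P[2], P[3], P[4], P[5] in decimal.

Only C[2] changed, to 0. In ECB, a change in C_i affects only P_i. Decrypting the received ciphertext:
P[1]: D(K, 10) = 4.
P[2]: D(K, 0) = 10.
P[3]: D(K, 15) = 9.
P[4]: D(K, 13) = 7.
P[5]: D(K, 15) = 9.
Blocks that differ from the original plaintext: P[2].

P[1] = 4, P[2] = 10, P[3] = 9, P[4] = 7, P[5] = 9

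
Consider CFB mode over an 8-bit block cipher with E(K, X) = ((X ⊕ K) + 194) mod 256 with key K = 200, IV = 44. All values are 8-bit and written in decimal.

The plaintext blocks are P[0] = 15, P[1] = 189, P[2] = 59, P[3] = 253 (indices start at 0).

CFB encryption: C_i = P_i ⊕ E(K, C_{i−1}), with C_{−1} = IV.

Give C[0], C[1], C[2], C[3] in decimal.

C[0]: E(K, 44) = 166; 15 ⊕ 166 = 169.
C[1]: E(K, 169) = 35; 189 ⊕ 35 = 158.
C[2]: E(K, 158) = 24; 59 ⊕ 24 = 35.
C[3]: E(K, 35) = 173; 253 ⊕ 173 = 80.

C[0] = 169, C[1] = 158, C[2] = 35, C[3] = 80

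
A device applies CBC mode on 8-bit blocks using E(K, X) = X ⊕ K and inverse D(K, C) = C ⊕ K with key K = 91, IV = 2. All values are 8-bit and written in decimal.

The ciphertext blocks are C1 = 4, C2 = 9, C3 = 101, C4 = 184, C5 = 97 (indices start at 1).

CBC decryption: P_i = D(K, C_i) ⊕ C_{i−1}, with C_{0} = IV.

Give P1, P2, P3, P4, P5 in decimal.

P1: D(K, 4) = 95; 95 ⊕ 2 = 93.
P2: D(K, 9) = 82; 82 ⊕ 4 = 86.
P3: D(K, 101) = 62; 62 ⊕ 9 = 55.
P4: D(K, 184) = 227; 227 ⊕ 101 = 134.
P5: D(K, 97) = 58; 58 ⊕ 184 = 130.

P1 = 93, P2 = 86, P3 = 55, P4 = 134, P5 = 130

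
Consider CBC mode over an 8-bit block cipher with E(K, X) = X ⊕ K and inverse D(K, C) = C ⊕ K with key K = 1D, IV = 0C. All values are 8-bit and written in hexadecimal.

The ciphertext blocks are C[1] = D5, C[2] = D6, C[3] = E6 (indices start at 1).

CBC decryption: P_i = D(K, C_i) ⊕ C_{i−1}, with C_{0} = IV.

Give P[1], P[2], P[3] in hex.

P[1]: D(K, D5) = C8; C8 ⊕ 0C = C4.
P[2]: D(K, D6) = CB; CB ⊕ D5 = 1E.
P[3]: D(K, E6) = FB; FB ⊕ D6 = 2D.

P[1] = C4, P[2] = 1E, P[3] = 2D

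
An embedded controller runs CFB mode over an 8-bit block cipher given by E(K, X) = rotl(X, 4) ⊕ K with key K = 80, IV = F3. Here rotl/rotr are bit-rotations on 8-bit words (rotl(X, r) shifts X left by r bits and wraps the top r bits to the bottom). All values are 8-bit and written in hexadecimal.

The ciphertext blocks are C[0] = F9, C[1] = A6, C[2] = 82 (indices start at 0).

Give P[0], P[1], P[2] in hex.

P[0] = 46, P[1] = B9, P[2] = 68

CFB decryption: P_i = C_i ⊕ E(K, C_{i−1}), with C_{−1} = IV.
P[0]: E(K, F3) = BF; F9 ⊕ BF = 46.
P[1]: E(K, F9) = 1F; A6 ⊕ 1F = B9.
P[2]: E(K, A6) = EA; 82 ⊕ EA = 68.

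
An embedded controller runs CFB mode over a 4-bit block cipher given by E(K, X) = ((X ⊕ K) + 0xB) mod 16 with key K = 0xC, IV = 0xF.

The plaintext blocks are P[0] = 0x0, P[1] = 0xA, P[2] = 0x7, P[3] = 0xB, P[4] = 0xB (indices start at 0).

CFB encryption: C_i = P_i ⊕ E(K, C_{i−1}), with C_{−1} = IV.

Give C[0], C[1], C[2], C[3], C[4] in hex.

C[0]: E(K, 0xF) = 0xE; 0x0 ⊕ 0xE = 0xE.
C[1]: E(K, 0xE) = 0xD; 0xA ⊕ 0xD = 0x7.
C[2]: E(K, 0x7) = 0x6; 0x7 ⊕ 0x6 = 0x1.
C[3]: E(K, 0x1) = 0x8; 0xB ⊕ 0x8 = 0x3.
C[4]: E(K, 0x3) = 0xA; 0xB ⊕ 0xA = 0x1.

C[0] = 0xE, C[1] = 0x7, C[2] = 0x1, C[3] = 0x3, C[4] = 0x1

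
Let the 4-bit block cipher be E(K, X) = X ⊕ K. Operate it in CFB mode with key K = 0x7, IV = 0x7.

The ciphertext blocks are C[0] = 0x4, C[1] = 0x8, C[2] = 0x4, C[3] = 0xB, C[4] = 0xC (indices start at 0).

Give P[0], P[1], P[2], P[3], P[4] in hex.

CFB decryption: P_i = C_i ⊕ E(K, C_{i−1}), with C_{−1} = IV.
P[0]: E(K, 0x7) = 0x0; 0x4 ⊕ 0x0 = 0x4.
P[1]: E(K, 0x4) = 0x3; 0x8 ⊕ 0x3 = 0xB.
P[2]: E(K, 0x8) = 0xF; 0x4 ⊕ 0xF = 0xB.
P[3]: E(K, 0x4) = 0x3; 0xB ⊕ 0x3 = 0x8.
P[4]: E(K, 0xB) = 0xC; 0xC ⊕ 0xC = 0x0.

P[0] = 0x4, P[1] = 0xB, P[2] = 0xB, P[3] = 0x8, P[4] = 0x0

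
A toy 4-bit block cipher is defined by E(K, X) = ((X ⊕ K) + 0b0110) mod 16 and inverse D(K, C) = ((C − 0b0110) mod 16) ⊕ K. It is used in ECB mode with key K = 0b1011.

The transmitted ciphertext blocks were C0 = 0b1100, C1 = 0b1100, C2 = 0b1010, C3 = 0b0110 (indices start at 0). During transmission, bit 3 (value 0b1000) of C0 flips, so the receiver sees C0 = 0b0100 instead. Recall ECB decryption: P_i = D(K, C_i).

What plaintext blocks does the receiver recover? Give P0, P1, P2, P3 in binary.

P0 = 0b0101, P1 = 0b1101, P2 = 0b1111, P3 = 0b1011

Only C0 changed, to 0b0100. In ECB, a change in C_i affects only P_i. Decrypting the received ciphertext:
P0: D(K, 0b0100) = 0b0101.
P1: D(K, 0b1100) = 0b1101.
P2: D(K, 0b1010) = 0b1111.
P3: D(K, 0b0110) = 0b1011.
Blocks that differ from the original plaintext: P0.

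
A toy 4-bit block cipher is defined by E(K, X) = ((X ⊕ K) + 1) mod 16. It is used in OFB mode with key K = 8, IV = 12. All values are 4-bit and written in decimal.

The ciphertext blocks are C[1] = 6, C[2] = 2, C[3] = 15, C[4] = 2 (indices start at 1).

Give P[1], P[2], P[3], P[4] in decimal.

P[1] = 3, P[2] = 12, P[3] = 8, P[4] = 2

OFB decryption: S_i = E(K, S_{i−1}) with S_{0} = IV; P_i = C_i ⊕ S_i.
P[1]: S = E(K, 12) = 5; 6 ⊕ 5 = 3.
P[2]: S = E(K, 5) = 14; 2 ⊕ 14 = 12.
P[3]: S = E(K, 14) = 7; 15 ⊕ 7 = 8.
P[4]: S = E(K, 7) = 0; 2 ⊕ 0 = 2.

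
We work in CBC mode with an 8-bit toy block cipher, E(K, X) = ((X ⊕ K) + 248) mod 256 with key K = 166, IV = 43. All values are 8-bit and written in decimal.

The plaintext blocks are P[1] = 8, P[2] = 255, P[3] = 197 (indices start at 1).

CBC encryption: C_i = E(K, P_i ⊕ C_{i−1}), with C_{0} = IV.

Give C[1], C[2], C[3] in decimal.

C[1]: P[1] ⊕ 43 = 35; E(K, 35) = 125.
C[2]: P[2] ⊕ 125 = 130; E(K, 130) = 28.
C[3]: P[3] ⊕ 28 = 217; E(K, 217) = 119.

C[1] = 125, C[2] = 28, C[3] = 119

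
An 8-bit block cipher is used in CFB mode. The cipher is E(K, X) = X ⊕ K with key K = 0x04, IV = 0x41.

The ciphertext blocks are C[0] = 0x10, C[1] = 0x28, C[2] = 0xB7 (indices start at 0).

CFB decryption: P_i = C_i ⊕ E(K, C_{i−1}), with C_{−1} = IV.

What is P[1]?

P[1] = 0x3C

P[1]: E(K, 0x10) = 0x14; 0x28 ⊕ 0x14 = 0x3C.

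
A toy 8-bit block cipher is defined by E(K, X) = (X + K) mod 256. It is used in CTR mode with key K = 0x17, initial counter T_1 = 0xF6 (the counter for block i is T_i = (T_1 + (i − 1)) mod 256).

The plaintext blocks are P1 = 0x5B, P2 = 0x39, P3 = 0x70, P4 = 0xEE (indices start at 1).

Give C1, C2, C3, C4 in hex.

CTR encryption: S_i = E(K, T_i) where T_i is the counter for block i; C_i = P_i ⊕ S_i.
C1: T = 0xF6, S = E(K, T) = 0x0D; 0x5B ⊕ 0x0D = 0x56.
C2: T = 0xF7, S = E(K, T) = 0x0E; 0x39 ⊕ 0x0E = 0x37.
C3: T = 0xF8, S = E(K, T) = 0x0F; 0x70 ⊕ 0x0F = 0x7F.
C4: T = 0xF9, S = E(K, T) = 0x10; 0xEE ⊕ 0x10 = 0xFE.

C1 = 0x56, C2 = 0x37, C3 = 0x7F, C4 = 0xFE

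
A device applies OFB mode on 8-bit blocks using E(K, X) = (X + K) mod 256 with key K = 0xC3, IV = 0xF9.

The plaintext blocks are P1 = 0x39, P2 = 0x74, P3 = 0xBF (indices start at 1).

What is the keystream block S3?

0x42

OFB encryption: S_i = E(K, S_{i−1}) with S_{0} = IV; C_i = P_i ⊕ S_i.
C1: S = E(K, 0xF9) = 0xBC; 0x39 ⊕ 0xBC = 0x85.
C2: S = E(K, 0xBC) = 0x7F; 0x74 ⊕ 0x7F = 0x0B.
C3: S = E(K, 0x7F) = 0x42; 0xBF ⊕ 0x42 = 0xFD.
So S3 = 0x42.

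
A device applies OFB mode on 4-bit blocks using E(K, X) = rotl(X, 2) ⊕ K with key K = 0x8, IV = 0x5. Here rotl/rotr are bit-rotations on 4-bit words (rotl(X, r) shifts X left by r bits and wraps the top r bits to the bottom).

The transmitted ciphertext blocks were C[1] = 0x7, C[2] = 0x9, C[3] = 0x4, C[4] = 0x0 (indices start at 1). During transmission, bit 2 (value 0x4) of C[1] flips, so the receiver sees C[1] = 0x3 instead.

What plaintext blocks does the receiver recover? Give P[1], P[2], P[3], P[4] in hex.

OFB decryption: S_i = E(K, S_{i−1}) with S_{0} = IV; P_i = C_i ⊕ S_i.
Only C[1] changed, to 0x3. In OFB, a change in C_i flips the same bit in P_i only; the keystream is unaffected. Decrypting the received ciphertext:
P[1]: S = E(K, 0x5) = 0xD; 0x3 ⊕ 0xD = 0xE.
P[2]: S = E(K, 0xD) = 0xF; 0x9 ⊕ 0xF = 0x6.
P[3]: S = E(K, 0xF) = 0x7; 0x4 ⊕ 0x7 = 0x3.
P[4]: S = E(K, 0x7) = 0x5; 0x0 ⊕ 0x5 = 0x5.
Blocks that differ from the original plaintext: P[1].

P[1] = 0xE, P[2] = 0x6, P[3] = 0x3, P[4] = 0x5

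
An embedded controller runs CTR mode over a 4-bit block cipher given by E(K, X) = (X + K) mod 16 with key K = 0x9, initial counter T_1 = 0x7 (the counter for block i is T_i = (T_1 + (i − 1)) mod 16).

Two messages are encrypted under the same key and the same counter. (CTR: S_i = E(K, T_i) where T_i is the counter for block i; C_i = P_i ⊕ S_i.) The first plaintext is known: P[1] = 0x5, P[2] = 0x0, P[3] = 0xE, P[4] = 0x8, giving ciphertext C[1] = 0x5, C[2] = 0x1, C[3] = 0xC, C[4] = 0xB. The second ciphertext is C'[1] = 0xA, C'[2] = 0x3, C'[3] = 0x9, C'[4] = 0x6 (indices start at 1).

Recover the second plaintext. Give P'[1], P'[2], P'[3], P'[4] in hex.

P'[1] = 0xA, P'[2] = 0x2, P'[3] = 0xB, P'[4] = 0x5

In CTR with a reused counter, both messages share the same keystream S_i, so C_i ⊕ C'_i = P_i ⊕ P'_i and thus P'_i = P_i ⊕ C_i ⊕ C'_i.
P'[1]: 0x5 ⊕ 0x5 ⊕ 0xA = 0xA.
P'[2]: 0x0 ⊕ 0x1 ⊕ 0x3 = 0x2.
P'[3]: 0xE ⊕ 0xC ⊕ 0x9 = 0xB.
P'[4]: 0x8 ⊕ 0xB ⊕ 0x6 = 0x5.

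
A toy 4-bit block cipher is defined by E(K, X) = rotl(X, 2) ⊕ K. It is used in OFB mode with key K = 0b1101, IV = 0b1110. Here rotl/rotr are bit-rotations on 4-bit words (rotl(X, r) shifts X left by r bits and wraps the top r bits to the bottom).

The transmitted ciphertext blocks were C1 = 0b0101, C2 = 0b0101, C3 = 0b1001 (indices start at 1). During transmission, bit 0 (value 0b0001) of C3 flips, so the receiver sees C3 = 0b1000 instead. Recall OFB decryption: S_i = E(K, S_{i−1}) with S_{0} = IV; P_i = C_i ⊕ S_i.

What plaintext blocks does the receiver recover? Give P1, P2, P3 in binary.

Only C3 changed, to 0b1000. In OFB, a change in C_i flips the same bit in P_i only; the keystream is unaffected. Decrypting the received ciphertext:
P1: S = E(K, 0b1110) = 0b0110; 0b0101 ⊕ 0b0110 = 0b0011.
P2: S = E(K, 0b0110) = 0b0100; 0b0101 ⊕ 0b0100 = 0b0001.
P3: S = E(K, 0b0100) = 0b1100; 0b1000 ⊕ 0b1100 = 0b0100.
Blocks that differ from the original plaintext: P3.

P1 = 0b0011, P2 = 0b0001, P3 = 0b0100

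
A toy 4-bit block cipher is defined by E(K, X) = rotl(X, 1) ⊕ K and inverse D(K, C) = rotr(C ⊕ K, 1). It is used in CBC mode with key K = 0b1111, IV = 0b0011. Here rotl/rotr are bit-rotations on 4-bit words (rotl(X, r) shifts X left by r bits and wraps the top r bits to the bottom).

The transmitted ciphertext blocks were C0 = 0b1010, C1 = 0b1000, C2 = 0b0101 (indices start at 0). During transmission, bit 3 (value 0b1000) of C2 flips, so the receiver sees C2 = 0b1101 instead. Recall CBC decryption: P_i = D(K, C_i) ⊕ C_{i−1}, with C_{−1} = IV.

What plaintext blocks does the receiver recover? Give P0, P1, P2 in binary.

P0 = 0b1001, P1 = 0b0001, P2 = 0b1001

Only C2 changed, to 0b1101. In CBC, a change in C_i garbles P_i and flips the same bit in P_{i+1}. Decrypting the received ciphertext:
P0: D(K, 0b1010) = 0b1010; 0b1010 ⊕ 0b0011 = 0b1001.
P1: D(K, 0b1000) = 0b1011; 0b1011 ⊕ 0b1010 = 0b0001.
P2: D(K, 0b1101) = 0b0001; 0b0001 ⊕ 0b1000 = 0b1001.
Blocks that differ from the original plaintext: P2.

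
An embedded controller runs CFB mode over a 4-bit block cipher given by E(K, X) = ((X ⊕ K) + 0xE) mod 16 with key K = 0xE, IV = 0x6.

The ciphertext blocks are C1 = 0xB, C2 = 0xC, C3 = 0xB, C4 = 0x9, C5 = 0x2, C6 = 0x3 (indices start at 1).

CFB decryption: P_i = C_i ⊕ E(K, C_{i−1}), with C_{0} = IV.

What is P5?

P5: E(K, 0x9) = 0x5; 0x2 ⊕ 0x5 = 0x7.

P5 = 0x7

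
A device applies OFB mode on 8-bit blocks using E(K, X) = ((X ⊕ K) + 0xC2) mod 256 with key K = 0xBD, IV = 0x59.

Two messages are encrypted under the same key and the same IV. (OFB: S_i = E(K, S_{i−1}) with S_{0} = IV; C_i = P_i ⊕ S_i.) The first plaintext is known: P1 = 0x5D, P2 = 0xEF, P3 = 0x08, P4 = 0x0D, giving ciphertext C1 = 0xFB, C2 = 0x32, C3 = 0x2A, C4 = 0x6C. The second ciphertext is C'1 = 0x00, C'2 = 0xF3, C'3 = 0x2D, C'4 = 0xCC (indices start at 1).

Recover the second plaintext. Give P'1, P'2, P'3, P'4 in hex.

In OFB with a reused IV, both messages share the same keystream S_i, so C_i ⊕ C'_i = P_i ⊕ P'_i and thus P'_i = P_i ⊕ C_i ⊕ C'_i.
P'1: 0x5D ⊕ 0xFB ⊕ 0x00 = 0xA6.
P'2: 0xEF ⊕ 0x32 ⊕ 0xF3 = 0x2E.
P'3: 0x08 ⊕ 0x2A ⊕ 0x2D = 0x0F.
P'4: 0x0D ⊕ 0x6C ⊕ 0xCC = 0xAD.

P'1 = 0xA6, P'2 = 0x2E, P'3 = 0x0F, P'4 = 0xAD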